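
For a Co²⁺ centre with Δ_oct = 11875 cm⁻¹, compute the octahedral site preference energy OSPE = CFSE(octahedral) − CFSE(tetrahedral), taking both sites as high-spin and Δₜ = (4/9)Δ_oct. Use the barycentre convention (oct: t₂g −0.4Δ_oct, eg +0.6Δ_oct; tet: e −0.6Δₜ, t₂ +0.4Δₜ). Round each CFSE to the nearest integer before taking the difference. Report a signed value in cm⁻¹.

-3167

Group 9 minus oxidation state +2 gives a d⁷ configuration for Co²⁺.
Octahedral high-spin t₂g⁵ eg²: CFSE = -0.8 × 11875 = -9500 cm⁻¹.
Tetrahedral e⁴ t₂³ gives -1.2Δₜ = -1.2 × (4/9) × 11875 = -6333 cm⁻¹.
OSPE = -9500 − (-6333) = -3167 cm⁻¹.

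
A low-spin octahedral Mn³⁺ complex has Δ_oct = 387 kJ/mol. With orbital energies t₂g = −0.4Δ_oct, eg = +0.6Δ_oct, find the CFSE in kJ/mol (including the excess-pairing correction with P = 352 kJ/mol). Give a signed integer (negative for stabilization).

-267

Group 7 minus oxidation state +3 gives a d⁴ configuration for Mn³⁺.
Configuration: t₂g⁴ eg⁰.
The orbital stabilization is -1.6Δ_oct = -1.6 × 387 = -619 kJ/mol.
Pairing penalty: 1 pair vs 0 in the high-spin reference → 1 extra × P = 352 kJ/mol.
Combining: -619 + 352 = -267 kJ/mol.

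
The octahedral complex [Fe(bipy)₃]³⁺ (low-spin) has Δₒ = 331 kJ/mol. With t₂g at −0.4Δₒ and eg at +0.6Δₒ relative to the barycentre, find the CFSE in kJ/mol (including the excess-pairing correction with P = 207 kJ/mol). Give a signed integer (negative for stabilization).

-248

bipy is neutral, so the +3 overall charge sits on Fe: oxidation state +3.
Fe is in group 8, so Fe³⁺ is d⁵ (8 − 3 = 5).
The d⁵ electrons fill as t₂g⁵ eg⁰.
Orbital CFSE = 5(-0.4) + 0(0.6) = -2.0Δₒ = -2.0 × 331 = -662 kJ/mol.
High-spin d⁵ would be t₂g³ eg² with 0 pairs; low-spin has 2, so 2 excess pairs cost +2P = +414 kJ/mol.
Overall CFSE = -662 + 414 = -248 kJ/mol.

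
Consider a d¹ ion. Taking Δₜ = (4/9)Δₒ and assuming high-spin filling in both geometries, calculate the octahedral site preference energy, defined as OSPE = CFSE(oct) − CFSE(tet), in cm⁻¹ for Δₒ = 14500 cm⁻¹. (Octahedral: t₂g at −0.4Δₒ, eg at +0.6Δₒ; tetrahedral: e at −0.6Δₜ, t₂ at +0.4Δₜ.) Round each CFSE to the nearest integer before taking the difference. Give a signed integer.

In an octahedral site d¹ (HS) is t2g^1 e_g^0, giving CFSE(oct) = -0.4Δₒ = -5800 cm⁻¹.
Tetrahedral e^1 t2^0 gives -0.6Δₜ = -0.6 × (4/9) × 14500 = -3867 cm⁻¹.
OSPE = CFSE(oct) − CFSE(tet) = -5800 − (-3867) = -1933 cm⁻¹.

-1933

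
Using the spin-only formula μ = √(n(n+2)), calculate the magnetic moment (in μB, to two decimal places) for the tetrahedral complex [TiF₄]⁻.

1.73 μB

Each F⁻ contributes -1; 4 × (-1) = -4. With overall charge -1, Ti is in the +3 oxidation state.
Ti sits in group 4; removing 3 electrons leaves Ti³⁺ with 4 − 3 = 1 d electrons.
With tetrahedral geometry the complex is necessarily high-spin.
Configuration: e^1 t2^0 → 1 unpaired electron.
μ(spin-only) = √[1(1+2)] = √3 ≈ 1.73 μB.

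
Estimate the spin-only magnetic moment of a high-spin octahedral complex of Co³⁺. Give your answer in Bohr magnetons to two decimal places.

Co³⁺: group 9, so d-count = 9 − 3 = 6.
Configuration: t₂g⁴ eg² → 4 unpaired electrons.
μ(spin-only) = √[4(4+2)] = √24 ≈ 4.90 Bohr magnetons.

4.90 Bohr magnetons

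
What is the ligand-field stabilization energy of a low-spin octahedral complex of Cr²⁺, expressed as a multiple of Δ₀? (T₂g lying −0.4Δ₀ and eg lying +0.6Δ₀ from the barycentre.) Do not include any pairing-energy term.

Cr²⁺: group 6, so d-count = 6 − 2 = 4.
Configuration: t₂g⁴ eg⁰.
CFSE = 4(-0.4Δ₀) + 0(0.6Δ₀) = -1.6Δ₀ + 0.0Δ₀ = -1.6Δ₀.

-1.6 Δ₀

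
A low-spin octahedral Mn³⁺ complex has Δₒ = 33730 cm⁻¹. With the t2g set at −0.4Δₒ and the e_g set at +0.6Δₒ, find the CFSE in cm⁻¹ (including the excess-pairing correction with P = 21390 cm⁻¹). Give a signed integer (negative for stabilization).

-32578

Mn is in group 7, so Mn³⁺ is d⁴ (7 − 3 = 4).
Electron filling gives t2g^4 e_g^0.
The orbital stabilization is -1.6Δₒ = -1.6 × 33730 = -53968 cm⁻¹.
Pairing penalty: 1 pair vs 0 in the high-spin reference → 1 extra × P = 21390 cm⁻¹.
Net CFSE = -53968 + 21390 = -32578 cm⁻¹.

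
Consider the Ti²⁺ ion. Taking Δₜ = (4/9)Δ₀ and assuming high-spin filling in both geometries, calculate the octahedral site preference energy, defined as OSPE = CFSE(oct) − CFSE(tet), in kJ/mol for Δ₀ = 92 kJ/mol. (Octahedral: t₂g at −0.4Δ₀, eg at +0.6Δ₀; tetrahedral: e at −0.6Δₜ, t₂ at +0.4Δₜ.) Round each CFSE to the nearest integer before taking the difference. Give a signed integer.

-25

Ti²⁺: group 4, so d-count = 4 − 2 = 2.
Octahedral high-spin t2g^2 e_g^0: CFSE = -0.8 × 92 = -74 kJ/mol.
Tetrahedral: e^2 t2^0, CFSE = 2(−0.6) + 0(+0.4) = -1.2Δₜ = -1.2 × (4/9) × 92 = -49 kJ/mol.
OSPE = -74 − (-49) = -25 kJ/mol.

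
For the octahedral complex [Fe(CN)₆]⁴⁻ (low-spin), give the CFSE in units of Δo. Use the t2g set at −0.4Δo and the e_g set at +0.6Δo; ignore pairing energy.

Each CN⁻ contributes -1; 6 × (-1) = -6. With overall charge -4, Fe is in the +2 oxidation state.
Fe sits in group 8; removing 2 electrons leaves Fe²⁺ with 8 − 2 = 6 d electrons.
Configuration: t2g^6 e_g^0.
CFSE = 6(-0.4Δo) + 0(0.6Δo) = -2.4Δo + 0.0Δo = -2.4Δo.

-2.4 Δo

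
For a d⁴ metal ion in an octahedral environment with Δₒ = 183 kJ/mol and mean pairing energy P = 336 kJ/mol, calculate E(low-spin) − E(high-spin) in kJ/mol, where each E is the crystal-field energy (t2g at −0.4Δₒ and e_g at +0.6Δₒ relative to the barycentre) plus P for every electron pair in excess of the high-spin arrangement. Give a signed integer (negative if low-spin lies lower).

In the high-spin limit (t2g^3 e_g^1) the orbital term is -0.6Δₒ = -110 kJ/mol, with no excess pairing.
Low-spin t2g^4 e_g^0 gives -1.6Δₒ = -293 kJ/mol, but forming 1 extra pair costs 1P = 336 kJ/mol, so E(LS) = -293 + 336 = 43 kJ/mol.
Thus E(LS) − E(HS) = 153 kJ/mol.

153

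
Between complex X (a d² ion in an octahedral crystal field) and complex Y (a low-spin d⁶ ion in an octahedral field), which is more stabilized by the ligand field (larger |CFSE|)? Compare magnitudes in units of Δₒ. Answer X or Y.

Y

X: t₂g² eg⁰, CFSE = -0.8Δₒ.
Y: t₂g⁶ eg⁰, CFSE = -2.4Δₒ.
So Y has the larger |CFSE|.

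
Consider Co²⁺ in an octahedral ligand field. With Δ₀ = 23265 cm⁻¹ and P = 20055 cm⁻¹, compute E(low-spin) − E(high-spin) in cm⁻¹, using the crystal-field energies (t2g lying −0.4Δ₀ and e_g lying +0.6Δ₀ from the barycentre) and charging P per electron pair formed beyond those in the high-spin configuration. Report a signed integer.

Co sits in group 9; removing 2 electrons leaves Co²⁺ with 9 − 2 = 7 d electrons.
High-spin: t2g^5 e_g^2, CFSE = -0.8Δ₀ = -18612 cm⁻¹.
For low-spin the configuration is t2g^6 e_g^1: orbital energy -1.8 × 23265 = -41877 cm⁻¹, and 1 additional pair relative to high-spin adds 20055 cm⁻¹, giving -21822 cm⁻¹.
The difference is -21822 − (-18612) = -3210 cm⁻¹, so low-spin lies lower.

-3210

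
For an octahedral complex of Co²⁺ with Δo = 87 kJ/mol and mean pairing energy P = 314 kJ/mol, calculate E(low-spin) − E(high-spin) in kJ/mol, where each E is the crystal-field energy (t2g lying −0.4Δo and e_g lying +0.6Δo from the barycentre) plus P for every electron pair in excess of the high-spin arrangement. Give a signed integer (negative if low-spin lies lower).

227

Group 9 minus oxidation state +2 gives a d⁷ configuration for Co²⁺.
High-spin d⁷ fills as t2g^5 e_g^2 with CFSE 5(−0.4) + 2(+0.6) = -0.8Δo = -70 kJ/mol.
Low-spin t2g^6 e_g^1 gives -1.8Δo = -157 kJ/mol, but forming 1 extra pair costs 1P = 314 kJ/mol, so E(LS) = -157 + 314 = 157 kJ/mol.
E(LS) − E(HS) = 157 − (-70) = 227 kJ/mol.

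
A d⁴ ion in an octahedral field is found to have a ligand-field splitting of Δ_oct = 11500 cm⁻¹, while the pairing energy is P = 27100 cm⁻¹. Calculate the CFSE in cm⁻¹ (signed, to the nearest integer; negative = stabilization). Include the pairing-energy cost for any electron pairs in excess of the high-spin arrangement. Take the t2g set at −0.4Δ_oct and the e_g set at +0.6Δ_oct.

Here Δ_oct < P (11500 < 27100), so the high-spin state is favoured.
Filling d⁴ accordingly: t2g^3 e_g^1.
Orbital CFSE = -0.6Δ_oct = -0.6 × 11500 = -6900 cm⁻¹.
High-spin has no excess pairs, so no pairing correction applies.

-6900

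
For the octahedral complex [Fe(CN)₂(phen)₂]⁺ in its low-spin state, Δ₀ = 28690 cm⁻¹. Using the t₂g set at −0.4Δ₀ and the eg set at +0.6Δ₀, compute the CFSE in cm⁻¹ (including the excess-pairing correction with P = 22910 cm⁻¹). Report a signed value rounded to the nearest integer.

Ligand charges: 2×(-1) from CN⁻ and 2×(+0) from phen sum to -2; with overall charge +1, Fe is +3.
Group 8 minus oxidation state +3 gives a d⁵ configuration for Fe³⁺.
Configuration: t₂g⁵ eg⁰.
The orbital stabilization is -2.0Δ₀ = -2.0 × 28690 = -57380 cm⁻¹.
Relative to high-spin t₂g³ eg² (0 paired), the low-spin configuration has 2 additional pairs, contributing +2 × 22910 = +45820 cm⁻¹.
Net CFSE = -57380 + 45820 = -11560 cm⁻¹.

-11560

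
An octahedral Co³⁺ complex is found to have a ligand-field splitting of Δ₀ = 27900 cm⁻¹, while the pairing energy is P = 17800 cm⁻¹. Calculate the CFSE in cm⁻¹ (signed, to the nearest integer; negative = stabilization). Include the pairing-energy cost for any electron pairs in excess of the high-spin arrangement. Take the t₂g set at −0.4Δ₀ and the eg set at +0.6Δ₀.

-31360

Co sits in group 9; removing 3 electrons leaves Co³⁺ with 9 − 3 = 6 d electrons.
Since Δ₀ = 27900 cm⁻¹ > P = 17800 cm⁻¹, the complex adopts the low-spin configuration.
Filling d⁶ accordingly: t₂g⁶ eg⁰.
Orbital CFSE = -2.4Δ₀ = -2.4 × 27900 = -66960 cm⁻¹.
Excess pairs vs high-spin: 3 − 1 = 2; pairing cost = +35600 cm⁻¹.
Net CFSE = -66960 + 35600 = -31360 cm⁻¹.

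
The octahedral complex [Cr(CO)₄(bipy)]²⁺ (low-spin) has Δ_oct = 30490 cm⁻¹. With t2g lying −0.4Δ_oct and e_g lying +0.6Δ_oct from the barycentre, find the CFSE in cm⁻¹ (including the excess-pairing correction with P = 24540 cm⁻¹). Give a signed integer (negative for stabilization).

Ligand charges: 4×(+0) from CO and 1×(+0) from bipy sum to +0; with overall charge +2, Cr is +2.
Cr²⁺: group 6, so d-count = 6 − 2 = 4.
Configuration: t2g^4 e_g^0.
The orbital stabilization is -1.6Δ_oct = -1.6 × 30490 = -48784 cm⁻¹.
High-spin d⁴ would be t2g^3 e_g^1 with 0 pairs; low-spin has 1, so 1 excess pair costs +1P = +24540 cm⁻¹.
Combining: -48784 + 24540 = -24244 cm⁻¹.

-24244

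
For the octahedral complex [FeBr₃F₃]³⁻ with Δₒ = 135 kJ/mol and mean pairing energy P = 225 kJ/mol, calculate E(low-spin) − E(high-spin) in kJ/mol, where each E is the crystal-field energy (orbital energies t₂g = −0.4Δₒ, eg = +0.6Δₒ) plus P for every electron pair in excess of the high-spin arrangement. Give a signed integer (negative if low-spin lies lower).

180

Ligand charges: 3×(-1) from Br⁻ and 3×(-1) from F⁻ sum to -6; with overall charge -3, Fe is +3.
Fe sits in group 8; removing 3 electrons leaves Fe³⁺ with 8 − 3 = 5 d electrons.
High-spin d⁵ fills as t₂g³ eg² with CFSE 3(−0.4) + 2(+0.6) = 0.0Δₒ = 0 kJ/mol.
Low-spin t₂g⁵ eg⁰ gives -2.0Δₒ = -270 kJ/mol, but forming 2 extra pairs costs 2P = 450 kJ/mol, so E(LS) = -270 + 450 = 180 kJ/mol.
E(LS) − E(HS) = 180 − (0) = 180 kJ/mol.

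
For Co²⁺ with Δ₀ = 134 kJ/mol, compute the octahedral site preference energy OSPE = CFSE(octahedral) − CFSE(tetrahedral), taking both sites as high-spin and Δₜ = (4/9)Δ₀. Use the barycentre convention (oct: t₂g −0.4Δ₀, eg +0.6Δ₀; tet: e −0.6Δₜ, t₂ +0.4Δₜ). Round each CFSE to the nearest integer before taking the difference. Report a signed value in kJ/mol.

Co sits in group 9; removing 2 electrons leaves Co²⁺ with 9 − 2 = 7 d electrons.
Octahedral (high-spin): t₂g⁵ eg², CFSE = 5(−0.4) + 2(+0.6) = -0.8Δ₀ = -0.8 × 134 = -107 kJ/mol.
Tetrahedral e⁴ t₂³ gives -1.2Δₜ = -1.2 × (4/9) × 134 = -71 kJ/mol.
OSPE = CFSE(oct) − CFSE(tet) = -107 − (-71) = -36 kJ/mol.

-36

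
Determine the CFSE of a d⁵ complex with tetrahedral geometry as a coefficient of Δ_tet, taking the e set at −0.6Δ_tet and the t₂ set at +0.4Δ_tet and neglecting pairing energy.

0.0 Δ_tet

Tetrahedral splitting is small, so the complex is high-spin.
Configuration: e² t₂³.
CFSE = 2(-0.6Δ_tet) + 3(0.4Δ_tet) = -1.2Δ_tet + 1.2Δ_tet = 0.0Δ_tet.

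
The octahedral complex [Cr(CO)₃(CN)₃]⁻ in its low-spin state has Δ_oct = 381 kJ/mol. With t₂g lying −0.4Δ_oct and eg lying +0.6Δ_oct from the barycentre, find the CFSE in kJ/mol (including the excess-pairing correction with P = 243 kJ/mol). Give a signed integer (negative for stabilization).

Ligand charges: 3×(+0) from CO and 3×(-1) from CN⁻ sum to -3; with overall charge -1, Cr is +2.
Group 6 minus oxidation state +2 gives a d⁴ configuration for Cr²⁺.
Electron filling gives t₂g⁴ eg⁰.
CFSE(orbital) = 4×(-0.4Δ_oct) + 0×(0.6Δ_oct) = -1.6Δ_oct; with Δ_oct = 381 kJ/mol that is -610 kJ/mol.
Relative to high-spin t₂g³ eg¹ (0 paired), the low-spin configuration has 1 additional pair, contributing +1 × 243 = +243 kJ/mol.
Net CFSE = -610 + 243 = -367 kJ/mol.

-367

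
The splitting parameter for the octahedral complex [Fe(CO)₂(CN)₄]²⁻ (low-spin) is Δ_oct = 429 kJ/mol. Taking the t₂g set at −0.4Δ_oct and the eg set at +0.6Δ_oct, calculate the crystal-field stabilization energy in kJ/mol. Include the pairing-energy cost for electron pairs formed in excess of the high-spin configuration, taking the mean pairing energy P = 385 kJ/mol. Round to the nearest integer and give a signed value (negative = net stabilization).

-260

Ligand charges: 2×(+0) from CO and 4×(-1) from CN⁻ sum to -4; with overall charge -2, Fe is +2.
Fe is in group 8, so Fe²⁺ is d⁶ (8 − 2 = 6).
The d⁶ electrons fill as t₂g⁶ eg⁰.
Orbital CFSE = 6(-0.4) + 0(0.6) = -2.4Δ_oct = -2.4 × 429 = -1030 kJ/mol.
High-spin d⁶ would be t₂g⁴ eg² with 1 pair; low-spin has 3, so 2 excess pairs cost +2P = +770 kJ/mol.
Net CFSE = -1030 + 770 = -260 kJ/mol.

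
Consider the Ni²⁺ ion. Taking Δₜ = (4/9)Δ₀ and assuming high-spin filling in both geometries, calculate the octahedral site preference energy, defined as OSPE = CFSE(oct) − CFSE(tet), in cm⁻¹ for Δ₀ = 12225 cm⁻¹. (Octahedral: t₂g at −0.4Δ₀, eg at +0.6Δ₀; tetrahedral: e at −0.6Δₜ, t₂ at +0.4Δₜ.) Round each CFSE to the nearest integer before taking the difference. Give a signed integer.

Group 10 minus oxidation state +2 gives a d⁸ configuration for Ni²⁺.
Octahedral (high-spin): t2g^6 e_g^2, CFSE = 6(−0.4) + 2(+0.6) = -1.2Δ₀ = -1.2 × 12225 = -14670 cm⁻¹.
Tetrahedral: e^4 t2^4, CFSE = 4(−0.6) + 4(+0.4) = -0.8Δₜ = -0.8 × (4/9) × 12225 = -4347 cm⁻¹.
OSPE = -14670 − (-4347) = -10323 cm⁻¹.

-10323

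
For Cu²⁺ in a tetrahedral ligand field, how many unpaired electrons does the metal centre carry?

1

Cu²⁺: group 11, so d-count = 11 − 2 = 9.
Tetrahedral splitting is small, so the complex is high-spin.
Configuration: e⁴ t₂⁵, giving 1 unpaired electron.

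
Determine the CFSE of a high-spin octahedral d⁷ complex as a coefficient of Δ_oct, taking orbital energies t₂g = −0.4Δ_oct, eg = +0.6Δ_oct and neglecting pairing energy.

-0.8 Δ_oct

Configuration: t₂g⁵ eg².
CFSE = 5(-0.4Δ_oct) + 2(0.6Δ_oct) = -2.0Δ_oct + 1.2Δ_oct = -0.8Δ_oct.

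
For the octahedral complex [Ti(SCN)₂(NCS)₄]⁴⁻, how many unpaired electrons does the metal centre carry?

2

Ligand charges: 2×(-1) from SCN⁻ and 4×(-1) from NCS⁻ sum to -6; with overall charge -4, Ti is +2.
Ti is in group 4, so Ti²⁺ is d² (4 − 2 = 2).
Configuration: t₂g² eg⁰, giving 2 unpaired electrons.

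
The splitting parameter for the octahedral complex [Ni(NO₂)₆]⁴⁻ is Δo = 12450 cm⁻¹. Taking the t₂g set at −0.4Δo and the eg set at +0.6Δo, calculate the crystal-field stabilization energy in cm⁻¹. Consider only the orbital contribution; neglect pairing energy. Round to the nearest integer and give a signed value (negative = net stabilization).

Each NO₂⁻ contributes -1; 6 × (-1) = -6. With overall charge -4, Ni is in the +2 oxidation state.
Ni is in group 10, so Ni²⁺ is d⁸ (10 − 2 = 8).
For octahedral d⁸ the high- and low-spin configurations coincide.
Configuration: t₂g⁶ eg².
The orbital stabilization is -1.2Δo = -1.2 × 12450 = -14940 cm⁻¹.

-14940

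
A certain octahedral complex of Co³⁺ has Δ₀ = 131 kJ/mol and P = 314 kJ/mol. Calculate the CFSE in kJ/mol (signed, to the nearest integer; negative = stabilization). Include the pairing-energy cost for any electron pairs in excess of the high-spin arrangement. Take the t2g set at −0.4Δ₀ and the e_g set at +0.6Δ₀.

-52

Co³⁺: group 9, so d-count = 9 − 3 = 6.
Since Δ₀ = 131 kJ/mol < P = 314 kJ/mol, the complex adopts the high-spin configuration.
That gives t2g^4 e_g^2.
Orbital CFSE = -0.4Δ₀ = -0.4 × 131 = -52 kJ/mol.
High-spin has no excess pairs, so no pairing correction applies.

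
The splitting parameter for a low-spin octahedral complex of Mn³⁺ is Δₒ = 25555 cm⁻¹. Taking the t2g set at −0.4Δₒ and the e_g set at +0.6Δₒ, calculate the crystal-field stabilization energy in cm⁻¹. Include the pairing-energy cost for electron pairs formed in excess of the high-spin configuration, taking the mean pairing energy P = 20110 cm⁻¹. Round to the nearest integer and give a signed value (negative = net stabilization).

Group 7 minus oxidation state +3 gives a d⁴ configuration for Mn³⁺.
The d⁴ electrons fill as t2g^4 e_g^0.
The orbital stabilization is -1.6Δₒ = -1.6 × 25555 = -40888 cm⁻¹.
High-spin d⁴ would be t2g^3 e_g^1 with 0 pairs; low-spin has 1, so 1 excess pair costs +1P = +20110 cm⁻¹.
Net CFSE = -40888 + 20110 = -20778 cm⁻¹.

-20778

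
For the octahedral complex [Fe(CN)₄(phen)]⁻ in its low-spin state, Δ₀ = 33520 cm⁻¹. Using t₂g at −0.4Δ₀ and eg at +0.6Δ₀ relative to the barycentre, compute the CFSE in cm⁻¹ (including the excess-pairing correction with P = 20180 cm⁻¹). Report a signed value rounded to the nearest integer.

-26680

Ligand charges: 4×(-1) from CN⁻ and 1×(+0) from phen sum to -4; with overall charge -1, Fe is +3.
Fe is in group 8, so Fe³⁺ is d⁵ (8 − 3 = 5).
Configuration: t₂g⁵ eg⁰.
Orbital CFSE = 5(-0.4) + 0(0.6) = -2.0Δ₀ = -2.0 × 33520 = -67040 cm⁻¹.
Pairing penalty: 2 pairs vs 0 in the high-spin reference → 2 extra × P = 40360 cm⁻¹.
Overall CFSE = -67040 + 40360 = -26680 cm⁻¹.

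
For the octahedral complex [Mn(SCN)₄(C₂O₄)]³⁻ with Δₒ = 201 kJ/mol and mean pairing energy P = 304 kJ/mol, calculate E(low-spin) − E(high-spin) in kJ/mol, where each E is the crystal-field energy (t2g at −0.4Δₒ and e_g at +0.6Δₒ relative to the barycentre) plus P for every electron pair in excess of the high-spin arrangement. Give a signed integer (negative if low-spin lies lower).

Ligand charges: 4×(-1) from SCN⁻ and 1×(-2) from C₂O₄²⁻ sum to -6; with overall charge -3, Mn is +3.
Mn is in group 7, so Mn³⁺ is d⁴ (7 − 3 = 4).
In the high-spin limit (t2g^3 e_g^1) the orbital term is -0.6Δₒ = -121 kJ/mol, with no excess pairing.
Low-spin: t2g^4 e_g^0, orbital CFSE = -1.6Δₒ = -322 kJ/mol; plus 1 excess pair × P = +304 kJ/mol; total -18 kJ/mol.
The difference is -18 − (-121) = 103 kJ/mol, so high-spin lies lower.

103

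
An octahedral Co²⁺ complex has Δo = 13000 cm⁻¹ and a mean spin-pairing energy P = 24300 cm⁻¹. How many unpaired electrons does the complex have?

3

Co²⁺: group 9, so d-count = 9 − 2 = 7.
Δo < P, so pairing is avoided: the ground state is high-spin.
Filling d⁷ accordingly: t₂g⁵ eg².
Unpaired electrons: 3.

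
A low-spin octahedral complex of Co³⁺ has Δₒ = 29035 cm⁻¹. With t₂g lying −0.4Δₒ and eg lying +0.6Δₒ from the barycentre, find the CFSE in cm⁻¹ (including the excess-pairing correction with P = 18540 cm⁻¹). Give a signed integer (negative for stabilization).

-32604

Group 9 minus oxidation state +3 gives a d⁶ configuration for Co³⁺.
Configuration: t₂g⁶ eg⁰.
CFSE(orbital) = 6×(-0.4Δₒ) + 0×(0.6Δₒ) = -2.4Δₒ; with Δₒ = 29035 cm⁻¹ that is -69684 cm⁻¹.
Relative to high-spin t₂g⁴ eg² (1 paired), the low-spin configuration has 2 additional pairs, contributing +2 × 18540 = +37080 cm⁻¹.
Net CFSE = -69684 + 37080 = -32604 cm⁻¹.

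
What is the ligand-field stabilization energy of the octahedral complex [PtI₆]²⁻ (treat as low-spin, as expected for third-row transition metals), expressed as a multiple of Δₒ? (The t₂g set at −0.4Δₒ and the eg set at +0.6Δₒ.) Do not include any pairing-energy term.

Each I⁻ contributes -1; 6 × (-1) = -6. With overall charge -2, Pt is in the +4 oxidation state.
Pt sits in group 10; removing 4 electrons leaves Pt⁴⁺ with 10 − 4 = 6 d electrons.
Configuration: t₂g⁶ eg⁰.
CFSE = 6(-0.4Δₒ) + 0(0.6Δₒ) = -2.4Δₒ + 0.0Δₒ = -2.4Δₒ.

-2.4 Δₒ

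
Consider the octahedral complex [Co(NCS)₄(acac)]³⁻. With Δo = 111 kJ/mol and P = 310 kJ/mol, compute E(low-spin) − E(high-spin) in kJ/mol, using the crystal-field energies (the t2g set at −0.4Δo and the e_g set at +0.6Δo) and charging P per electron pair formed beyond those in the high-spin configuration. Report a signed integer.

199

Ligand charges: 4×(-1) from NCS⁻ and 1×(-1) from acac⁻ sum to -5; with overall charge -3, Co is +2.
Co²⁺: group 9, so d-count = 9 − 2 = 7.
High-spin d⁷ fills as t2g^5 e_g^2 with CFSE 5(−0.4) + 2(+0.6) = -0.8Δo = -89 kJ/mol.
For low-spin the configuration is t2g^6 e_g^1: orbital energy -1.8 × 111 = -200 kJ/mol, and 1 additional pair relative to high-spin adds 310 kJ/mol, giving 110 kJ/mol.
The difference is 110 − (-89) = 199 kJ/mol, so high-spin lies lower.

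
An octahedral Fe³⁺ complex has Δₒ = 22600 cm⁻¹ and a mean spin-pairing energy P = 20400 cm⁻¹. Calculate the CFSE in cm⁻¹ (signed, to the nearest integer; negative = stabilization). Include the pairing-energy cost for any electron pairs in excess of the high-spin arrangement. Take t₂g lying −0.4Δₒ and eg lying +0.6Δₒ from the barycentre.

-4400

Fe³⁺: group 8, so d-count = 8 − 3 = 5.
Δₒ > P, so pairing is preferred: the ground state is low-spin.
That gives t₂g⁵ eg⁰.
Orbital CFSE = -2.0Δₒ = -2.0 × 22600 = -45200 cm⁻¹.
Excess pairs vs high-spin: 2 − 0 = 2; pairing cost = +40800 cm⁻¹.
Net CFSE = -45200 + 40800 = -4400 cm⁻¹.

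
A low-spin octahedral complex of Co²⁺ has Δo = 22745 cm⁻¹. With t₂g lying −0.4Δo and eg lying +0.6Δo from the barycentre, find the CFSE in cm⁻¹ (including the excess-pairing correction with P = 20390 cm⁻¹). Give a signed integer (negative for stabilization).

Co is in group 9, so Co²⁺ is d⁷ (9 − 2 = 7).
Configuration: t₂g⁶ eg¹.
Orbital CFSE = 6(-0.4) + 1(0.6) = -1.8Δo = -1.8 × 22745 = -40941 cm⁻¹.
High-spin d⁷ would be t₂g⁵ eg² with 2 pairs; low-spin has 3, so 1 excess pair costs +1P = +20390 cm⁻¹.
Combining: -40941 + 20390 = -20551 cm⁻¹.

-20551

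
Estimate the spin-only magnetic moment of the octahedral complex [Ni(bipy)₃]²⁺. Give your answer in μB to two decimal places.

2.83 μB

bipy is neutral, so the +2 overall charge sits on Ni: oxidation state +2.
Ni sits in group 10; removing 2 electrons leaves Ni²⁺ with 10 − 2 = 8 d electrons.
Configuration: t₂g⁶ eg² → 2 unpaired electrons.
μ(spin-only) = √[2(2+2)] = √8 ≈ 2.83 μB.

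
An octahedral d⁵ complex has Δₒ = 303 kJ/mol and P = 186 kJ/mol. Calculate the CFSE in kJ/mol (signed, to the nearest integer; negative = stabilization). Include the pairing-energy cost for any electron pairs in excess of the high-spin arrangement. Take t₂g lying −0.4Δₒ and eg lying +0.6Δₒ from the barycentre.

Here Δₒ > P (303 > 186), so the low-spin state is favoured.
Filling d⁵ accordingly: t₂g⁵ eg⁰.
Orbital CFSE = -2.0Δₒ = -2.0 × 303 = -606 kJ/mol.
Excess pairs vs high-spin: 2 − 0 = 2; pairing cost = +372 kJ/mol.
Net CFSE = -606 + 372 = -234 kJ/mol.

-234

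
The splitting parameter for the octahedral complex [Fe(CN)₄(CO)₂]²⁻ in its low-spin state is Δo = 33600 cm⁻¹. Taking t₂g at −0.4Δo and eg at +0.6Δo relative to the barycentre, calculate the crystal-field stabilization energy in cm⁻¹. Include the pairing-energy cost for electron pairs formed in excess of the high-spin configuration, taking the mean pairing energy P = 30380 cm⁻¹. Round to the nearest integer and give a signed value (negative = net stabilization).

-19880

Ligand charges: 4×(-1) from CN⁻ and 2×(+0) from CO sum to -4; with overall charge -2, Fe is +2.
Group 8 minus oxidation state +2 gives a d⁶ configuration for Fe²⁺.
The d⁶ electrons fill as t₂g⁶ eg⁰.
CFSE(orbital) = 6×(-0.4Δo) + 0×(0.6Δo) = -2.4Δo; with Δo = 33600 cm⁻¹ that is -80640 cm⁻¹.
Relative to high-spin t₂g⁴ eg² (1 paired), the low-spin configuration has 2 additional pairs, contributing +2 × 30380 = +60760 cm⁻¹.
Net CFSE = -80640 + 60760 = -19880 cm⁻¹.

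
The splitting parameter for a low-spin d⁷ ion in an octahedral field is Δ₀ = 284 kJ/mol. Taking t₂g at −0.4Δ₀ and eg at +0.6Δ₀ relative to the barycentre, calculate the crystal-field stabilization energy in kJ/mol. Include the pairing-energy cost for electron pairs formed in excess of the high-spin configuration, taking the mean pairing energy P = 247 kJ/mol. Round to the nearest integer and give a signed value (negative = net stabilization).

Configuration: t₂g⁶ eg¹.
Orbital CFSE = 6(-0.4) + 1(0.6) = -1.8Δ₀ = -1.8 × 284 = -511 kJ/mol.
High-spin d⁷ would be t₂g⁵ eg² with 2 pairs; low-spin has 3, so 1 excess pair costs +1P = +247 kJ/mol.
Combining: -511 + 247 = -264 kJ/mol.

-264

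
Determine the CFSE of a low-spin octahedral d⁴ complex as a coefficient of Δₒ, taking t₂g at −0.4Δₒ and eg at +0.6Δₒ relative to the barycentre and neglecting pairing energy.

-1.6 Δₒ

Configuration: t₂g⁴ eg⁰.
CFSE = 4(-0.4Δₒ) + 0(0.6Δₒ) = -1.6Δₒ + 0.0Δₒ = -1.6Δₒ.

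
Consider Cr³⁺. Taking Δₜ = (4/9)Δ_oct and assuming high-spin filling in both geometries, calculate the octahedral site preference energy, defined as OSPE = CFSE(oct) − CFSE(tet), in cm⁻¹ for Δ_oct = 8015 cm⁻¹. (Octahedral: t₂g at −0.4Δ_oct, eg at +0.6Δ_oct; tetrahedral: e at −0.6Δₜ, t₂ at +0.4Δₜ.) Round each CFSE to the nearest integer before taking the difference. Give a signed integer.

-6768

Cr sits in group 6; removing 3 electrons leaves Cr³⁺ with 6 − 3 = 3 d electrons.
In an octahedral site d³ (HS) is t2g^3 e_g^0, giving CFSE(oct) = -1.2Δ_oct = -9618 cm⁻¹.
Tetrahedral: e^2 t2^1, CFSE = 2(−0.6) + 1(+0.4) = -0.8Δₜ = -0.8 × (4/9) × 8015 = -2850 cm⁻¹.
OSPE = -9618 − (-2850) = -6768 cm⁻¹.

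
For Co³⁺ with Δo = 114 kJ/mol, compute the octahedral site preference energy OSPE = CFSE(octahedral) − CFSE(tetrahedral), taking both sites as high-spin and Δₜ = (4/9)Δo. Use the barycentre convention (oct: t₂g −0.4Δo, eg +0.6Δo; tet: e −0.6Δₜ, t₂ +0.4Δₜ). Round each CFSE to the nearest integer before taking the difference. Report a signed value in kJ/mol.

Co sits in group 9; removing 3 electrons leaves Co³⁺ with 9 − 3 = 6 d electrons.
Octahedral (high-spin): t₂g⁴ eg², CFSE = 4(−0.4) + 2(+0.6) = -0.4Δo = -0.4 × 114 = -46 kJ/mol.
Tetrahedral e³ t₂³ gives -0.6Δₜ = -0.6 × (4/9) × 114 = -30 kJ/mol.
Subtracting, OSPE = -46 − (-30) = -16 kJ/mol.

-16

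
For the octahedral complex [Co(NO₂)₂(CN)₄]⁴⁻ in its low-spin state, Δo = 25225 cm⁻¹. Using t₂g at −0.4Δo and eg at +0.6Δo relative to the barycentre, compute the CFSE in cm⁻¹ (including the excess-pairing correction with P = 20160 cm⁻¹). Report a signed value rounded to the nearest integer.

-25245

Ligand charges: 2×(-1) from NO₂⁻ and 4×(-1) from CN⁻ sum to -6; with overall charge -4, Co is +2.
Group 9 minus oxidation state +2 gives a d⁷ configuration for Co²⁺.
The d⁷ electrons fill as t₂g⁶ eg¹.
Orbital CFSE = 6(-0.4) + 1(0.6) = -1.8Δo = -1.8 × 25225 = -45405 cm⁻¹.
High-spin d⁷ would be t₂g⁵ eg² with 2 pairs; low-spin has 3, so 1 excess pair costs +1P = +20160 cm⁻¹.
Combining: -45405 + 20160 = -25245 cm⁻¹.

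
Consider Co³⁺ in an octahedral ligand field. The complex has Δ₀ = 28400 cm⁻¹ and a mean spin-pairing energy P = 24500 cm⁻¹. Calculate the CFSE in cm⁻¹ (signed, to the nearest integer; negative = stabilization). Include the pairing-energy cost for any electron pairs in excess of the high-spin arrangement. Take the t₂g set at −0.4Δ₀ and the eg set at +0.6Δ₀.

-19160

Group 9 minus oxidation state +3 gives a d⁶ configuration for Co³⁺.
Δ₀ > P, so pairing is preferred: the ground state is low-spin.
That gives t₂g⁶ eg⁰.
Orbital CFSE = -2.4Δ₀ = -2.4 × 28400 = -68160 cm⁻¹.
Excess pairs vs high-spin: 3 − 1 = 2; pairing cost = +49000 cm⁻¹.
Net CFSE = -68160 + 49000 = -19160 cm⁻¹.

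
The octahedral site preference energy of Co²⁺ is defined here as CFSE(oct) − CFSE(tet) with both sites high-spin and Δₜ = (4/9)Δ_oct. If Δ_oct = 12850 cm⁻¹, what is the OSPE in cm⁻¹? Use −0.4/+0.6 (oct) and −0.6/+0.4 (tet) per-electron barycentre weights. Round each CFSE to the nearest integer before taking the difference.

-3427

Co is in group 9, so Co²⁺ is d⁷ (9 − 2 = 7).
Octahedral (high-spin): t₂g⁵ eg², CFSE = 5(−0.4) + 2(+0.6) = -0.8Δ_oct = -0.8 × 12850 = -10280 cm⁻¹.
Tetrahedral: e⁴ t₂³, CFSE = 4(−0.6) + 3(+0.4) = -1.2Δₜ = -1.2 × (4/9) × 12850 = -6853 cm⁻¹.
OSPE = CFSE(oct) − CFSE(tet) = -10280 − (-6853) = -3427 cm⁻¹.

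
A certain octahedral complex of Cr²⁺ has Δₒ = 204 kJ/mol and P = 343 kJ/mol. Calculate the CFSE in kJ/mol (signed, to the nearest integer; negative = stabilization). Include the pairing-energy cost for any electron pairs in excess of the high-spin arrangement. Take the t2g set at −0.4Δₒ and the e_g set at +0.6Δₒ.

-122

Cr is in group 6, so Cr²⁺ is d⁴ (6 − 2 = 4).
Here Δₒ < P (204 < 343), so the high-spin state is favoured.
That gives t2g^3 e_g^1.
Orbital CFSE = -0.6Δₒ = -0.6 × 204 = -122 kJ/mol.
High-spin has no excess pairs, so no pairing correction applies.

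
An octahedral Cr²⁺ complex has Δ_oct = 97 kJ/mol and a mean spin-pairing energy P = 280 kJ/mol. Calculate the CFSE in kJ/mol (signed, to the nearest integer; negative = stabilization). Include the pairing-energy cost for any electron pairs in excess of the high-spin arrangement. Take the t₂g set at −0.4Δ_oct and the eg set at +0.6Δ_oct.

Cr is in group 6, so Cr²⁺ is d⁴ (6 − 2 = 4).
Here Δ_oct < P (97 < 280), so the high-spin state is favoured.
Filling d⁴ accordingly: t₂g³ eg¹.
Orbital CFSE = -0.6Δ_oct = -0.6 × 97 = -58 kJ/mol.
High-spin has no excess pairs, so no pairing correction applies.

-58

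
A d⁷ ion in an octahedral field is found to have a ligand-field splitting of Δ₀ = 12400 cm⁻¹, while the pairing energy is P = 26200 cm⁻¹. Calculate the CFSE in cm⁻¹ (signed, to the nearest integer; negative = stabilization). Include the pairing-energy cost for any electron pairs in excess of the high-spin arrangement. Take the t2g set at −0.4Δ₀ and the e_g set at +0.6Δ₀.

-9920

Here Δ₀ < P (12400 < 26200), so the high-spin state is favoured.
Filling d⁷ accordingly: t2g^5 e_g^2.
Orbital CFSE = -0.8Δ₀ = -0.8 × 12400 = -9920 cm⁻¹.
High-spin has no excess pairs, so no pairing correction applies.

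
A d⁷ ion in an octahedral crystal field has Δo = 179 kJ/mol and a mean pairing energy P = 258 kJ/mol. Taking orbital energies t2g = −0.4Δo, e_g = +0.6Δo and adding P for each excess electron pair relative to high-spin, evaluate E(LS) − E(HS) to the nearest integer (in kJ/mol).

79

High-spin d⁷ fills as t2g^5 e_g^2 with CFSE 5(−0.4) + 2(+0.6) = -0.8Δo = -143 kJ/mol.
For low-spin the configuration is t2g^6 e_g^1: orbital energy -1.8 × 179 = -322 kJ/mol, and 1 additional pair relative to high-spin adds 258 kJ/mol, giving -64 kJ/mol.
The difference is -64 − (-143) = 79 kJ/mol, so high-spin lies lower.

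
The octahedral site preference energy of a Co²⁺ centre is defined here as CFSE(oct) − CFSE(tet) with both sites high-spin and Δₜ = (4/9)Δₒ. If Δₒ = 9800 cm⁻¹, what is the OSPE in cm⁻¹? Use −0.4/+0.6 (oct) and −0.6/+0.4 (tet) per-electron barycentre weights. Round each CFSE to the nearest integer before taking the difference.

Co²⁺: group 9, so d-count = 9 − 2 = 7.
In an octahedral site d⁷ (HS) is t2g^5 e_g^2, giving CFSE(oct) = -0.8Δₒ = -7840 cm⁻¹.
Tetrahedral: e^4 t2^3, CFSE = 4(−0.6) + 3(+0.4) = -1.2Δₜ = -1.2 × (4/9) × 9800 = -5227 cm⁻¹.
Subtracting, OSPE = -7840 − (-5227) = -2613 cm⁻¹.

-2613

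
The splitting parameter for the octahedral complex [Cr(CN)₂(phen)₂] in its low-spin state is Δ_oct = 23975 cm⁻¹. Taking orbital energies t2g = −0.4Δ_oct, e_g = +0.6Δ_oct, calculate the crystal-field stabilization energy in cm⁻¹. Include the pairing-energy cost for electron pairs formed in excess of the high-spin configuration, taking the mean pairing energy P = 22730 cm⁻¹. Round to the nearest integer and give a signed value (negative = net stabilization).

Ligand charges: 2×(-1) from CN⁻ and 2×(+0) from phen sum to -2; with overall charge +0, Cr is +2.
Group 6 minus oxidation state +2 gives a d⁴ configuration for Cr²⁺.
The d⁴ electrons fill as t2g^4 e_g^0.
The orbital stabilization is -1.6Δ_oct = -1.6 × 23975 = -38360 cm⁻¹.
Pairing penalty: 1 pair vs 0 in the high-spin reference → 1 extra × P = 22730 cm⁻¹.
Net CFSE = -38360 + 22730 = -15630 cm⁻¹.

-15630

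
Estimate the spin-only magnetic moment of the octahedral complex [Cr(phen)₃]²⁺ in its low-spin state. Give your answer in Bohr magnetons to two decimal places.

phen is neutral, so the +2 overall charge sits on Cr: oxidation state +2.
Cr sits in group 6; removing 2 electrons leaves Cr²⁺ with 6 − 2 = 4 d electrons.
Configuration: t₂g⁴ eg⁰ → 2 unpaired electrons.
μ(spin-only) = √[2(2+2)] = √8 ≈ 2.83 Bohr magnetons.

2.83 Bohr magnetons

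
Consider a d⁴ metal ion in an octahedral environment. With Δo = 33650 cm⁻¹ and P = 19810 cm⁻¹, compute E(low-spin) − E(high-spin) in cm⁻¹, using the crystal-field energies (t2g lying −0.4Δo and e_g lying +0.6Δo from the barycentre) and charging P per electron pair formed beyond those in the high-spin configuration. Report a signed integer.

-13840

High-spin: t2g^3 e_g^1, CFSE = -0.6Δo = -20190 cm⁻¹.
For low-spin the configuration is t2g^4 e_g^0: orbital energy -1.6 × 33650 = -53840 cm⁻¹, and 1 additional pair relative to high-spin adds 19810 cm⁻¹, giving -34030 cm⁻¹.
Thus E(LS) − E(HS) = -13840 cm⁻¹.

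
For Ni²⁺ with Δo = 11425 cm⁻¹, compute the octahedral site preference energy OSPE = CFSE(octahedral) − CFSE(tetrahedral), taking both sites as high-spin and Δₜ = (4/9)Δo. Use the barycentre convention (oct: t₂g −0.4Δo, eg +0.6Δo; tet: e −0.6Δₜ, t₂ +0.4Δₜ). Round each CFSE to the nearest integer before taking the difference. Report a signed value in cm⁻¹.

Ni is in group 10, so Ni²⁺ is d⁸ (10 − 2 = 8).
Octahedral (high-spin): t2g^6 e_g^2, CFSE = 6(−0.4) + 2(+0.6) = -1.2Δo = -1.2 × 11425 = -13710 cm⁻¹.
Tetrahedral e^4 t2^4 gives -0.8Δₜ = -0.8 × (4/9) × 11425 = -4062 cm⁻¹.
OSPE = CFSE(oct) − CFSE(tet) = -13710 − (-4062) = -9648 cm⁻¹.

-9648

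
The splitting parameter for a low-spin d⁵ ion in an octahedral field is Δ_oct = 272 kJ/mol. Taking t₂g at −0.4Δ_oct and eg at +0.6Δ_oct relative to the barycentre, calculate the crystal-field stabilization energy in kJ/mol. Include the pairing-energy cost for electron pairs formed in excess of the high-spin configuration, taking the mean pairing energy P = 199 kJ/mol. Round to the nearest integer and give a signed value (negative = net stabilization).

-146

Electron filling gives t₂g⁵ eg⁰.
CFSE(orbital) = 5×(-0.4Δ_oct) + 0×(0.6Δ_oct) = -2.0Δ_oct; with Δ_oct = 272 kJ/mol that is -544 kJ/mol.
Pairing penalty: 2 pairs vs 0 in the high-spin reference → 2 extra × P = 398 kJ/mol.
Overall CFSE = -544 + 398 = -146 kJ/mol.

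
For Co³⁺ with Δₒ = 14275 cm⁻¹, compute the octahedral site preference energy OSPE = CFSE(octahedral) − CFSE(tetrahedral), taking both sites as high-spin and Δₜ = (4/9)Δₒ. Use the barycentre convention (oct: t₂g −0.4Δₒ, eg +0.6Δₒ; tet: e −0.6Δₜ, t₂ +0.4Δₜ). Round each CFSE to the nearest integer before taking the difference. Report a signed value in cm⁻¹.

-1903

Group 9 minus oxidation state +3 gives a d⁶ configuration for Co³⁺.
Octahedral high-spin t2g^4 e_g^2: CFSE = -0.4 × 14275 = -5710 cm⁻¹.
Tetrahedral e^3 t2^3 gives -0.6Δₜ = -0.6 × (4/9) × 14275 = -3807 cm⁻¹.
Subtracting, OSPE = -5710 − (-3807) = -1903 cm⁻¹.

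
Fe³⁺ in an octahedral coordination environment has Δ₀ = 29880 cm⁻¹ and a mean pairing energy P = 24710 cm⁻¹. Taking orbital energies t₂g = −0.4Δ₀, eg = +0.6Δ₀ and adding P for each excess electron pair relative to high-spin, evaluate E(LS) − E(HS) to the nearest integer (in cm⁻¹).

-10340

Fe sits in group 8; removing 3 electrons leaves Fe³⁺ with 8 − 3 = 5 d electrons.
In the high-spin limit (t₂g³ eg²) the orbital term is 0.0Δ₀ = 0 cm⁻¹, with no excess pairing.
For low-spin the configuration is t₂g⁵ eg⁰: orbital energy -2.0 × 29880 = -59760 cm⁻¹, and 2 additional pairs relative to high-spin add 49420 cm⁻¹, giving -10340 cm⁻¹.
The difference is -10340 − (0) = -10340 cm⁻¹, so low-spin lies lower.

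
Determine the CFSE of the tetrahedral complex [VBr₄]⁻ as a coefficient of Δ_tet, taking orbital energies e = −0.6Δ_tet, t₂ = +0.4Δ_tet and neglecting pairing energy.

-1.2 Δ_tet

Each Br⁻ contributes -1; 4 × (-1) = -4. With overall charge -1, V is in the +3 oxidation state.
Group 5 minus oxidation state +3 gives a d² configuration for V³⁺.
Tetrahedral splitting is small, so the complex is high-spin.
Configuration: e² t₂⁰.
CFSE = 2(-0.6Δ_tet) + 0(0.4Δ_tet) = -1.2Δ_tet + 0.0Δ_tet = -1.2Δ_tet.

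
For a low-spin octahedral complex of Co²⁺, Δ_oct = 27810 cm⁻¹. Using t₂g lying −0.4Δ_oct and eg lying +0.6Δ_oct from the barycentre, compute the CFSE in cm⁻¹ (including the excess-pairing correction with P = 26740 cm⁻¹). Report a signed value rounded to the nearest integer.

Group 9 minus oxidation state +2 gives a d⁷ configuration for Co²⁺.
Electron filling gives t₂g⁶ eg¹.
CFSE(orbital) = 6×(-0.4Δ_oct) + 1×(0.6Δ_oct) = -1.8Δ_oct; with Δ_oct = 27810 cm⁻¹ that is -50058 cm⁻¹.
Pairing penalty: 3 pairs vs 2 in the high-spin reference → 1 extra × P = 26740 cm⁻¹.
Combining: -50058 + 26740 = -23318 cm⁻¹.

-23318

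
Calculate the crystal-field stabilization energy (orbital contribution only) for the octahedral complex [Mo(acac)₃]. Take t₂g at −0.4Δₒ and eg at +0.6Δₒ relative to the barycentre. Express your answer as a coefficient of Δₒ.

-1.2 Δₒ

Each acac⁻ contributes -1; 3 × (-1) = -3. With overall charge +0, Mo is in the +3 oxidation state.
Mo sits in group 6; removing 3 electrons leaves Mo³⁺ with 6 − 3 = 3 d electrons.
For octahedral d³ the high- and low-spin configurations coincide.
Configuration: t₂g³ eg⁰.
CFSE = 3(-0.4Δₒ) + 0(0.6Δₒ) = -1.2Δₒ + 0.0Δₒ = -1.2Δₒ.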